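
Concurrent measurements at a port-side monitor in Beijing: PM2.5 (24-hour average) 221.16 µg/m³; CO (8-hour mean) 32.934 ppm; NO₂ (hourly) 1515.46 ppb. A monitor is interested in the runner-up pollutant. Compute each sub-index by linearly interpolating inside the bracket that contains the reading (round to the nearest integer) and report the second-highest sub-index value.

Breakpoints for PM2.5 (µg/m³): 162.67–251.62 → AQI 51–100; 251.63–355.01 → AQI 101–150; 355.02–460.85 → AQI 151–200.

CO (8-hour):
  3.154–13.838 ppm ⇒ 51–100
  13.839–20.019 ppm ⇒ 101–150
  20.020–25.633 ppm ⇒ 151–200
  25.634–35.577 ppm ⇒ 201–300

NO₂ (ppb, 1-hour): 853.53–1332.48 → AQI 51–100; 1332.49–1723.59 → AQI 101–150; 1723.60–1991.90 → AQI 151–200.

PM2.5: row 162.67–251.62 (AQI 51–100). (100−51)·(221.16−162.67)/(251.62−162.67) + 51 = 49·58.49/88.95 + 51 ≈ 83.22 → 83.
CO: 32.934 ∈ [25.634, 35.577] ↔ index [201, 300].
201 + (32.934−25.634)·(300−201)/(35.577−25.634) = 201 + 7.300·99/9.943 ≈ 273.68, so AQI = 274.
NO₂: 1515.46 ∈ [1332.49, 1723.59] ↔ index [101, 150].
101 + (1515.46−1332.49)·(150−101)/(1723.59−1332.49) = 101 + 182.97·49/391.10 ≈ 123.92, so AQI = 124.
Sub-indices: PM2.5→83, CO→274, NO₂→124. Ranked high→low: 274, 124, 83. Second-highest sub-index = 124.

124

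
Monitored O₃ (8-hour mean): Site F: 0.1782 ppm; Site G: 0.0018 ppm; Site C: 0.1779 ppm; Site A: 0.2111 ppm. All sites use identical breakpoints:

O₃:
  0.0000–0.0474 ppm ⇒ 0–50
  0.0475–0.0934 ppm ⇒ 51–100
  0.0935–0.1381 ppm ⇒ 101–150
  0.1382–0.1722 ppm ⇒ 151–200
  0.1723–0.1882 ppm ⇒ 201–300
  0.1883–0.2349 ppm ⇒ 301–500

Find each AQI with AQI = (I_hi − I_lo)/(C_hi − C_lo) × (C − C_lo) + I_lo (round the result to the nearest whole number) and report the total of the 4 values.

Site F: 0.1782 lies in 0.1723–0.1882, so I_lo=201, I_hi=300, C_lo=0.1723, C_hi=0.1882.
(300−201)/(0.1882−0.1723) × (0.1782−0.1723) + 201 = 99/0.0159 × 0.0059 + 201 ≈ 237.74 → 238.
Site G: 0.0018 lies in 0.0000–0.0474, so I_lo=0, I_hi=50, C_lo=0.0000, C_hi=0.0474.
(50−0)/(0.0474−0.0000) × (0.0018−0.0000) + 0 = 50/0.0474 × 0.0018 + 0 ≈ 1.90 → 2.
Site C: 0.1779 lies in 0.1723–0.1882, so I_lo=201, I_hi=300, C_lo=0.1723, C_hi=0.1882.
(300−201)/(0.1882−0.1723) × (0.1779−0.1723) + 201 = 99/0.0159 × 0.0056 + 201 ≈ 235.87 → 236.
Site A: 0.2111 ∈ [0.1883, 0.2349] ↔ index [301, 500].
301 + (0.2111−0.1883)·(500−301)/(0.2349−0.1883) = 301 + 0.0228·199/0.0466 ≈ 398.36, so AQI = 398.
AQIs: Site F=238, Site G=2, Site C=236, Site A=398. Sum = 238 + 2 + 236 + 398 = 874.

874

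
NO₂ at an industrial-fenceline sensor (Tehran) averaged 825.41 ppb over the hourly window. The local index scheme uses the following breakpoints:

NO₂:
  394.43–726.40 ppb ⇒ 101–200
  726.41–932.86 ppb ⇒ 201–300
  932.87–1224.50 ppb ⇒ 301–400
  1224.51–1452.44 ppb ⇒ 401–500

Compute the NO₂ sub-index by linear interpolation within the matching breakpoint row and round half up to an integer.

248

NO₂: row 726.41–932.86 (AQI 201–300). (300−201)·(825.41−726.41)/(932.86−726.41) + 201 = 99·99.00/206.45 + 201 ≈ 248.47 → 248.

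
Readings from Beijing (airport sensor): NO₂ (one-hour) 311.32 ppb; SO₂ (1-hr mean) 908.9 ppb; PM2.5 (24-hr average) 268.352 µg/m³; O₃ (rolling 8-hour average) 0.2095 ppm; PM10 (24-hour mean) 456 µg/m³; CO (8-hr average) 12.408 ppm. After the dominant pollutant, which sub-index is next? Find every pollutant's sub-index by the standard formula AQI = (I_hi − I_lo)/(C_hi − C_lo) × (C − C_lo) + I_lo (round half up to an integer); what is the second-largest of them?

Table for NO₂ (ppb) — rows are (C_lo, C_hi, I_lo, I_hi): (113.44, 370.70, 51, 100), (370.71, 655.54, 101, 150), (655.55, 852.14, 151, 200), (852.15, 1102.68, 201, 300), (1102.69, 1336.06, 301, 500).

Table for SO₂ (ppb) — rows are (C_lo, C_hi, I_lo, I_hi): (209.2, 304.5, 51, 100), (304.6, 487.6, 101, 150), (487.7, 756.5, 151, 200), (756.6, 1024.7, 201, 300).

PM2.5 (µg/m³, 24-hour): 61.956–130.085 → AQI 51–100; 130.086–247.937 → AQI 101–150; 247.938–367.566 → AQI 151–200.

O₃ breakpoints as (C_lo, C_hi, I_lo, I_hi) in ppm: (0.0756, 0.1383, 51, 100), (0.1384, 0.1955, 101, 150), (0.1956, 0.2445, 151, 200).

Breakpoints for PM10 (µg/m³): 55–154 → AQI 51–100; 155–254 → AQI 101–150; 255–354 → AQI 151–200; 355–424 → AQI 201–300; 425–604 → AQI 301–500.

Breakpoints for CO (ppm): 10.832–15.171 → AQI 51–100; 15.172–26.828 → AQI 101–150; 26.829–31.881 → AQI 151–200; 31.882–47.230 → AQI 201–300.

257

NO₂: row 113.44–370.70 (AQI 51–100). (100−51)·(311.32−113.44)/(370.70−113.44) + 51 = 49·197.88/257.26 + 51 ≈ 88.69 → 89.
SO₂: 908.9 ∈ [756.6, 1024.7] ↔ index [201, 300].
201 + (908.9−756.6)·(300−201)/(1024.7−756.6) = 201 + 152.3·99/268.1 ≈ 257.24, so AQI = 257.
PM2.5: 268.352 ∈ [247.938, 367.566] ↔ index [151, 200].
151 + (268.352−247.938)·(200−151)/(367.566−247.938) = 151 + 20.414·49/119.628 ≈ 159.36, so AQI = 159.
O₃ 0.2095: bracket 0.1956–0.2445 → index 151–200; slope 49/0.0489, offset 0.0139.
AQI = 151 + 49/0.0489·0.0139 ≈ 164.93 ⇒ 165.
PM10: 456 ∈ [425, 604] ↔ index [301, 500].
301 + (456−425)·(500−301)/(604−425) = 301 + 31·199/179 ≈ 335.46, so AQI = 335.
CO: row 10.832–15.171 (AQI 51–100). (100−51)·(12.408−10.832)/(15.171−10.832) + 51 = 49·1.576/4.339 + 51 ≈ 68.80 → 69.
Sub-indices: NO₂→89, SO₂→257, PM2.5→159, O₃→165, PM10→335, CO→69. Ranked high→low: 335, 257, 165, 159, 89, 69. Second-highest sub-index = 257.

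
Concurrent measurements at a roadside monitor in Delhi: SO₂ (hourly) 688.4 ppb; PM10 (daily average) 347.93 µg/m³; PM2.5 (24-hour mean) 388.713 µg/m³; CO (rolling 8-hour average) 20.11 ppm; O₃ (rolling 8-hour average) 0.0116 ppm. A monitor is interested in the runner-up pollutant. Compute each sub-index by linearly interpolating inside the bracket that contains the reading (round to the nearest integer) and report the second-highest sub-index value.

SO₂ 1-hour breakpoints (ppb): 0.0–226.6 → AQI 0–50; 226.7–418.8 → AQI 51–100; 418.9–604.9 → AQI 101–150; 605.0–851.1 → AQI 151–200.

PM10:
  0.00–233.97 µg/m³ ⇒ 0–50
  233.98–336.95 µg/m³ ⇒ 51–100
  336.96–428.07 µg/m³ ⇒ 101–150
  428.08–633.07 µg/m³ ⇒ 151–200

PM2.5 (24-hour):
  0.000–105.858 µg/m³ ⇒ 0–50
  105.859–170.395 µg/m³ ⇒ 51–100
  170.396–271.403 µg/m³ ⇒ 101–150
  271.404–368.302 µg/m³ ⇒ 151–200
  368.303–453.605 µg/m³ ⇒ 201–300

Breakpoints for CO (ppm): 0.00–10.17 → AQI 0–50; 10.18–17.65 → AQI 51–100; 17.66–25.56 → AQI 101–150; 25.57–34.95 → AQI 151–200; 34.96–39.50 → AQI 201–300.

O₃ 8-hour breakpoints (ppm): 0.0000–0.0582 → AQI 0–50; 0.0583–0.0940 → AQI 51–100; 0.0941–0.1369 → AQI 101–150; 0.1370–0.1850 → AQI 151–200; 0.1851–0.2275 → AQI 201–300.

168

SO₂: 688.4 lies in 605.0–851.1, so I_lo=151, I_hi=200, C_lo=605.0, C_hi=851.1.
(200−151)/(851.1−605.0) × (688.4−605.0) + 151 = 49/246.1 × 83.4 + 151 ≈ 167.61 → 168.
PM10 347.93: bracket 336.96–428.07 → index 101–150; slope 49/91.11, offset 10.97.
AQI = 101 + 49/91.11·10.97 ≈ 106.90 ⇒ 107.
PM2.5: row 368.303–453.605 (AQI 201–300). (300−201)·(388.713−368.303)/(453.605−368.303) + 201 = 99·20.410/85.302 + 201 ≈ 224.69 → 225.
CO: row 17.66–25.56 (AQI 101–150). (150−101)·(20.11−17.66)/(25.56−17.66) + 101 = 49·2.45/7.90 + 101 ≈ 116.20 → 116.
O₃: 0.0116 ∈ [0.0000, 0.0582] ↔ index [0, 50].
0 + (0.0116−0.0000)·(50−0)/(0.0582−0.0000) = 0 + 0.0116·50/0.0582 ≈ 9.97, so AQI = 10.
Sub-indices: SO₂→168, PM10→107, PM2.5→225, CO→116, O₃→10. Ranked high→low: 225, 168, 116, 107, 10. Second-highest sub-index = 168.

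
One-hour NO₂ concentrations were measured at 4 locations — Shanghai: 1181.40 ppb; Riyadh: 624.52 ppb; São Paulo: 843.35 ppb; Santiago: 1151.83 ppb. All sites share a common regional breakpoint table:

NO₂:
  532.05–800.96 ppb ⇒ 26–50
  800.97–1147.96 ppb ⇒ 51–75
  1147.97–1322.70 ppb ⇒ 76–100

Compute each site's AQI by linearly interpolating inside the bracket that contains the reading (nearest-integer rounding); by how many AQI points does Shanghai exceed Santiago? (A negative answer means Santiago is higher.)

4

Shanghai: 1181.40 lies in 1147.97–1322.70, so I_lo=76, I_hi=100, C_lo=1147.97, C_hi=1322.70.
(100−76)/(1322.70−1147.97) × (1181.40−1147.97) + 76 = 24/174.73 × 33.43 + 76 ≈ 80.59 → 81.
Riyadh: 624.52 lies in 532.05–800.96, so I_lo=26, I_hi=50, C_lo=532.05, C_hi=800.96.
(50−26)/(800.96−532.05) × (624.52−532.05) + 26 = 24/268.91 × 92.47 + 26 ≈ 34.25 → 34.
São Paulo: 843.35 lies in 800.97–1147.96, so I_lo=51, I_hi=75, C_lo=800.97, C_hi=1147.96.
(75−51)/(1147.96−800.97) × (843.35−800.97) + 51 = 24/346.99 × 42.38 + 51 ≈ 53.93 → 54.
Santiago: 1151.83 ∈ [1147.97, 1322.70] ↔ index [76, 100].
76 + (1151.83−1147.97)·(100−76)/(1322.70−1147.97) = 76 + 3.86·24/174.73 ≈ 76.53, so AQI = 77.
AQIs: Shanghai=81, Riyadh=34, São Paulo=54, Santiago=77. Shanghai (81) − Santiago (77) = 4.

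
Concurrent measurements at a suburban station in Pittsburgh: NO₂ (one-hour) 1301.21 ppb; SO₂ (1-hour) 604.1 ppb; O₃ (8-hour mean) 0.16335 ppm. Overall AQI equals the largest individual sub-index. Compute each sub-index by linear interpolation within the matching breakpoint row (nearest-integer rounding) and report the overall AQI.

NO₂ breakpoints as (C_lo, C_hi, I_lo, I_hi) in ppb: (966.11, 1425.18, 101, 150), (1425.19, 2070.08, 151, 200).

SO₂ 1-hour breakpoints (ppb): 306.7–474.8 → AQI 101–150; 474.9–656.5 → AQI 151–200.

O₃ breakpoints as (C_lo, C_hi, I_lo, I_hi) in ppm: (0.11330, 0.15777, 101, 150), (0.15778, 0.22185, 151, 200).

NO₂ 1301.21: bracket 966.11–1425.18 → index 101–150; slope 49/459.07, offset 335.10.
AQI = 101 + 49/459.07·335.10 ≈ 136.77 ⇒ 137.
SO₂: row 474.9–656.5 (AQI 151–200). (200−151)·(604.1−474.9)/(656.5−474.9) + 151 = 49·129.2/181.6 + 151 ≈ 185.86 → 186.
O₃: row 0.15778–0.22185 (AQI 151–200). (200−151)·(0.16335−0.15778)/(0.22185−0.15778) + 151 = 49·0.00557/0.06407 + 151 ≈ 155.26 → 155.
Sub-indices: NO₂→137, SO₂→186, O₃→155. Overall AQI = max = 186; dominant pollutant is SO₂.

186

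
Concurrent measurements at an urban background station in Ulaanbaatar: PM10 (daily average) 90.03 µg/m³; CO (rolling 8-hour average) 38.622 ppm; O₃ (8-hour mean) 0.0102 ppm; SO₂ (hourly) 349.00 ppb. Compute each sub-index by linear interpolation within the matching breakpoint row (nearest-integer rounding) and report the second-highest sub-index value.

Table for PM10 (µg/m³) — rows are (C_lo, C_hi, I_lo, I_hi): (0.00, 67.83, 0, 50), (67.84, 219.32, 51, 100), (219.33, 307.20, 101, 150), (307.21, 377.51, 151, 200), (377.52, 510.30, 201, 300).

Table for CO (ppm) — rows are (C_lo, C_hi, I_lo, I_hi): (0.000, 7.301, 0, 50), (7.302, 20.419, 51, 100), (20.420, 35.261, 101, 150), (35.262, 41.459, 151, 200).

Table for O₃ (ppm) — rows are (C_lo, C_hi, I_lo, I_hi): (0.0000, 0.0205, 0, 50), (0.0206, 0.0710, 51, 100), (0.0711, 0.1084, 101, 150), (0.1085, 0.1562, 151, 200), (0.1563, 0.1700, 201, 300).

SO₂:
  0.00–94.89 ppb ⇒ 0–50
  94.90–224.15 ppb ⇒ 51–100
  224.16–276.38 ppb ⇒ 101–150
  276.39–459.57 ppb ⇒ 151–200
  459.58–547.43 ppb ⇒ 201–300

PM10: 90.03 lies in 67.84–219.32, so I_lo=51, I_hi=100, C_lo=67.84, C_hi=219.32.
(100−51)/(219.32−67.84) × (90.03−67.84) + 51 = 49/151.48 × 22.19 + 51 ≈ 58.18 → 58.
CO: 38.622 lies in 35.262–41.459, so I_lo=151, I_hi=200, C_lo=35.262, C_hi=41.459.
(200−151)/(41.459−35.262) × (38.622−35.262) + 151 = 49/6.197 × 3.360 + 151 ≈ 177.57 → 178.
O₃: row 0.0000–0.0205 (AQI 0–50). (50−0)·(0.0102−0.0000)/(0.0205−0.0000) + 0 = 50·0.0102/0.0205 + 0 ≈ 24.88 → 25.
SO₂: row 276.39–459.57 (AQI 151–200). (200−151)·(349.00−276.39)/(459.57−276.39) + 151 = 49·72.61/183.18 + 151 ≈ 170.42 → 170.
Sub-indices: PM10→58, CO→178, O₃→25, SO₂→170. Ranked high→low: 178, 170, 58, 25. Second-highest sub-index = 170.

170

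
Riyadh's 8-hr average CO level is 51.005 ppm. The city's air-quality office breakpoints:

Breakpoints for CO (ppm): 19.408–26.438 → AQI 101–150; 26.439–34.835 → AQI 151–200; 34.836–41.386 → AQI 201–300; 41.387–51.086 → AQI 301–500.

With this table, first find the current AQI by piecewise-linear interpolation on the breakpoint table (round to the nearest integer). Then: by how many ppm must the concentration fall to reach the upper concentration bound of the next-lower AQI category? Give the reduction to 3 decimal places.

9.619

CO: 51.005 lies in 41.387–51.086, so I_lo=301, I_hi=500, C_lo=41.387, C_hi=51.086.
(500−301)/(51.086−41.387) × (51.005−41.387) + 301 = 199/9.699 × 9.618 + 301 ≈ 498.34 → 498.
Current AQI 498 is in the Hazardous range (301–500). The next-lower category tops out at AQI 300, whose upper concentration bound is 41.386 ppm.
Reduction needed = 51.005 − 41.386 = 9.619 ppm.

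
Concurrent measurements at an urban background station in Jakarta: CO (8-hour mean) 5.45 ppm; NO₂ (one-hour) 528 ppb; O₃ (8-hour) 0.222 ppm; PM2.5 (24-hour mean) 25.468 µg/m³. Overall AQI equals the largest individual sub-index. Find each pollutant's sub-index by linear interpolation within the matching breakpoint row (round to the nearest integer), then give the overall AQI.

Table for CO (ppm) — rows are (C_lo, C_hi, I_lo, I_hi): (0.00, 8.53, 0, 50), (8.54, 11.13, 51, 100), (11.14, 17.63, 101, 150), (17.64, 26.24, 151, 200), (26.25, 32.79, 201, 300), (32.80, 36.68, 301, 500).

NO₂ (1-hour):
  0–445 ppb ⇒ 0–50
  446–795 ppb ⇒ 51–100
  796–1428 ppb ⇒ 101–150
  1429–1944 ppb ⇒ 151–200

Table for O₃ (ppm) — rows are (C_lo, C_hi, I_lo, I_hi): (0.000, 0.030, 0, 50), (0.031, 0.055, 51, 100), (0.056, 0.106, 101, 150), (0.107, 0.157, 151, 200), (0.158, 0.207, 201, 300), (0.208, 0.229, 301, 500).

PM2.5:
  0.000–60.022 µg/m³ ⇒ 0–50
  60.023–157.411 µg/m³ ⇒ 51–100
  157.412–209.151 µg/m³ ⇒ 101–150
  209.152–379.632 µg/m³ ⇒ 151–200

CO: 5.45 lies in 0.00–8.53, so I_lo=0, I_hi=50, C_lo=0.00, C_hi=8.53.
(50−0)/(8.53−0.00) × (5.45−0.00) + 0 = 50/8.53 × 5.45 + 0 ≈ 31.95 → 32.
NO₂ 528: bracket 446–795 → index 51–100; slope 49/349, offset 82.
AQI = 51 + 49/349·82 ≈ 62.51 ⇒ 63.
O₃: 0.222 ∈ [0.208, 0.229] ↔ index [301, 500].
301 + (0.222−0.208)·(500−301)/(0.229−0.208) = 301 + 0.014·199/0.021 ≈ 433.67, so AQI = 434.
PM2.5: 25.468 ∈ [0.000, 60.022] ↔ index [0, 50].
0 + (25.468−0.000)·(50−0)/(60.022−0.000) = 0 + 25.468·50/60.022 ≈ 21.22, so AQI = 21.
Sub-indices: CO→32, NO₂→63, O₃→434, PM2.5→21. Overall AQI = max = 434; dominant pollutant is O₃.

434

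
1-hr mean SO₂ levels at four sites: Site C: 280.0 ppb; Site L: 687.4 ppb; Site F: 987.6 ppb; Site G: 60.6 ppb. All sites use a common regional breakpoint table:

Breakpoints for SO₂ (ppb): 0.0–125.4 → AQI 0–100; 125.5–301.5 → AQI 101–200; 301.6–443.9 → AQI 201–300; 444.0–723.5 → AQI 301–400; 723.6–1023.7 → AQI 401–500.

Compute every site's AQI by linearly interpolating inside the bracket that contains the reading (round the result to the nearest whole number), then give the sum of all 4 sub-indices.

Site C 280.0: bracket 125.5–301.5 → index 101–200; slope 99/176.0, offset 154.5.
AQI = 101 + 99/176.0·154.5 ≈ 187.91 ⇒ 188.
Site L: 687.4 lies in 444.0–723.5, so I_lo=301, I_hi=400, C_lo=444.0, C_hi=723.5.
(400−301)/(723.5−444.0) × (687.4−444.0) + 301 = 99/279.5 × 243.4 + 301 ≈ 387.21 → 387.
Site F: 987.6 lies in 723.6–1023.7, so I_lo=401, I_hi=500, C_lo=723.6, C_hi=1023.7.
(500−401)/(1023.7−723.6) × (987.6−723.6) + 401 = 99/300.1 × 264.0 + 401 ≈ 488.09 → 488.
Site G: 60.6 lies in 0.0–125.4, so I_lo=0, I_hi=100, C_lo=0.0, C_hi=125.4.
(100−0)/(125.4−0.0) × (60.6−0.0) + 0 = 100/125.4 × 60.6 + 0 ≈ 48.33 → 48.
AQIs: Site C=188, Site L=387, Site F=488, Site G=48. Sum = 188 + 387 + 488 + 48 = 1111.

1111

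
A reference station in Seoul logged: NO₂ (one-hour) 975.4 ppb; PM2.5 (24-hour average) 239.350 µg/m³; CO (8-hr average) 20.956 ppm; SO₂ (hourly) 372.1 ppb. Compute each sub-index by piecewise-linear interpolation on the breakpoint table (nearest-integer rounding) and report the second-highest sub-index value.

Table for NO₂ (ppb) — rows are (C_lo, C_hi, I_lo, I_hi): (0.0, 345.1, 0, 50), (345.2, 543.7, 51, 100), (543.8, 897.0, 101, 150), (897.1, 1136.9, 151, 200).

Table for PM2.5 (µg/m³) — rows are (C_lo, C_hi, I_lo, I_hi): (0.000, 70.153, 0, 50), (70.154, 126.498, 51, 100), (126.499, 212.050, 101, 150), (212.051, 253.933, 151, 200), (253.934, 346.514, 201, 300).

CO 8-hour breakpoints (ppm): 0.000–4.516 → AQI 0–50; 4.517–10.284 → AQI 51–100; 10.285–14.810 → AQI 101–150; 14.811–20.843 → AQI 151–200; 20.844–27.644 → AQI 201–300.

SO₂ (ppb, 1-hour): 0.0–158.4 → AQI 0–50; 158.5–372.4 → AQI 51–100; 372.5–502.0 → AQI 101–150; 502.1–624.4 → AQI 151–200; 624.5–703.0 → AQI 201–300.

183

NO₂ 975.4: bracket 897.1–1136.9 → index 151–200; slope 49/239.8, offset 78.3.
AQI = 151 + 49/239.8·78.3 ≈ 167.00 ⇒ 167.
PM2.5: 239.350 lies in 212.051–253.933, so I_lo=151, I_hi=200, C_lo=212.051, C_hi=253.933.
(200−151)/(253.933−212.051) × (239.350−212.051) + 151 = 49/41.882 × 27.299 + 151 ≈ 182.94 → 183.
CO: 20.956 lies in 20.844–27.644, so I_lo=201, I_hi=300, C_lo=20.844, C_hi=27.644.
(300−201)/(27.644−20.844) × (20.956−20.844) + 201 = 99/6.800 × 0.112 + 201 ≈ 202.63 → 203.
SO₂ 372.1: bracket 158.5–372.4 → index 51–100; slope 49/213.9, offset 213.6.
AQI = 51 + 49/213.9·213.6 ≈ 99.93 ⇒ 100.
Sub-indices: NO₂→167, PM2.5→183, CO→203, SO₂→100. Ranked high→low: 203, 183, 167, 100. Second-highest sub-index = 183.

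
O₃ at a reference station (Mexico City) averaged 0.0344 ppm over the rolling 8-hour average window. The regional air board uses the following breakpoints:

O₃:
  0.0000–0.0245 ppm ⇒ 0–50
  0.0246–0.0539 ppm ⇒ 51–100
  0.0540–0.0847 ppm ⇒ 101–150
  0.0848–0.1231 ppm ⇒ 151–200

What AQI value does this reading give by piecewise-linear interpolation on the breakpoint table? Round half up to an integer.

O₃: 0.0344 lies in 0.0246–0.0539, so I_lo=51, I_hi=100, C_lo=0.0246, C_hi=0.0539.
(100−51)/(0.0539−0.0246) × (0.0344−0.0246) + 51 = 49/0.0293 × 0.0098 + 51 ≈ 67.39 → 67.

67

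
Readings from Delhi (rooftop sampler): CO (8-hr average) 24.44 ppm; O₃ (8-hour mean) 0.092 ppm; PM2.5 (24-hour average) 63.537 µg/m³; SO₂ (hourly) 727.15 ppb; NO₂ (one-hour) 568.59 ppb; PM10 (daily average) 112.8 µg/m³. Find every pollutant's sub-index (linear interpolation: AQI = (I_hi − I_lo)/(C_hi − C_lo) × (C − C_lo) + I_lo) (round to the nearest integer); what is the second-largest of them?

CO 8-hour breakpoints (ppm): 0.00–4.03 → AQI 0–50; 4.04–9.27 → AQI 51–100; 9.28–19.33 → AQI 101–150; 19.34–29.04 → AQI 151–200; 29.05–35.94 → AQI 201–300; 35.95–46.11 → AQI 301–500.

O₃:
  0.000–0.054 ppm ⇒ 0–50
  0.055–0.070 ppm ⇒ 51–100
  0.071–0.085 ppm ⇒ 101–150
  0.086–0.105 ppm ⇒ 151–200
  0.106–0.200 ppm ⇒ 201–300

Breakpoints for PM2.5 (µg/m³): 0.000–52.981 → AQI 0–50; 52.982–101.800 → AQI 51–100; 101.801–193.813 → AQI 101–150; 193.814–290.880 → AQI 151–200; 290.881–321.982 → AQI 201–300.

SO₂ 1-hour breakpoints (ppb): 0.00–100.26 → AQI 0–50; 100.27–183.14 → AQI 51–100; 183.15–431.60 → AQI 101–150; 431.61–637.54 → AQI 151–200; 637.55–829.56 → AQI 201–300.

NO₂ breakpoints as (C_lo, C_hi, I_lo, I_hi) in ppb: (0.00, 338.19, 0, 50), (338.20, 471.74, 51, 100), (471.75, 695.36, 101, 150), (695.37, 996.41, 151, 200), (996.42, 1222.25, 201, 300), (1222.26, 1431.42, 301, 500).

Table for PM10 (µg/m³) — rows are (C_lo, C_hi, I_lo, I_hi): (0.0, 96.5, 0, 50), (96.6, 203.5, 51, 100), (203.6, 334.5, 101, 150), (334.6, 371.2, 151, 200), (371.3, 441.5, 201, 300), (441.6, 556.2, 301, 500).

CO: 24.44 ∈ [19.34, 29.04] ↔ index [151, 200].
151 + (24.44−19.34)·(200−151)/(29.04−19.34) = 151 + 5.10·49/9.70 ≈ 176.76, so AQI = 177.
O₃: 0.092 lies in 0.086–0.105, so I_lo=151, I_hi=200, C_lo=0.086, C_hi=0.105.
(200−151)/(0.105−0.086) × (0.092−0.086) + 151 = 49/0.019 × 0.006 + 151 ≈ 166.47 → 166.
PM2.5 63.537: bracket 52.982–101.800 → index 51–100; slope 49/48.818, offset 10.555.
AQI = 51 + 49/48.818·10.555 ≈ 61.59 ⇒ 62.
SO₂ 727.15: bracket 637.55–829.56 → index 201–300; slope 99/192.01, offset 89.60.
AQI = 201 + 99/192.01·89.60 ≈ 247.20 ⇒ 247.
NO₂: row 471.75–695.36 (AQI 101–150). (150−101)·(568.59−471.75)/(695.36−471.75) + 101 = 49·96.84/223.61 + 101 ≈ 122.22 → 122.
PM10: row 96.6–203.5 (AQI 51–100). (100−51)·(112.8−96.6)/(203.5−96.6) + 51 = 49·16.2/106.9 + 51 ≈ 58.43 → 58.
Sub-indices: CO→177, O₃→166, PM2.5→62, SO₂→247, NO₂→122, PM10→58. Ranked high→low: 247, 177, 166, 122, 62, 58. Second-highest sub-index = 177.

177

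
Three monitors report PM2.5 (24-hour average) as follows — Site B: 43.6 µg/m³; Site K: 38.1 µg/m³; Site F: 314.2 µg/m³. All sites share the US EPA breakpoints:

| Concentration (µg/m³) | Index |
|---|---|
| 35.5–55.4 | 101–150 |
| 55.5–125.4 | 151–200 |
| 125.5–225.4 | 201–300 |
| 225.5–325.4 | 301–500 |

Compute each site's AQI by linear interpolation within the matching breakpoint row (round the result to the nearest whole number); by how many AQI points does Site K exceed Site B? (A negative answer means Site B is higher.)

-14

Site B: row 35.5–55.4 (AQI 101–150). (150−101)·(43.6−35.5)/(55.4−35.5) + 101 = 49·8.1/19.9 + 101 ≈ 120.94 → 121.
Site K: 38.1 lies in 35.5–55.4, so I_lo=101, I_hi=150, C_lo=35.5, C_hi=55.4.
(150−101)/(55.4−35.5) × (38.1−35.5) + 101 = 49/19.9 × 2.6 + 101 ≈ 107.40 → 107.
Site F: 314.2 lies in 225.5–325.4, so I_lo=301, I_hi=500, C_lo=225.5, C_hi=325.4.
(500−301)/(325.4−225.5) × (314.2−225.5) + 301 = 199/99.9 × 88.7 + 301 ≈ 477.69 → 478.
AQIs: Site B=121, Site K=107, Site F=478. Site K (107) − Site B (121) = -14.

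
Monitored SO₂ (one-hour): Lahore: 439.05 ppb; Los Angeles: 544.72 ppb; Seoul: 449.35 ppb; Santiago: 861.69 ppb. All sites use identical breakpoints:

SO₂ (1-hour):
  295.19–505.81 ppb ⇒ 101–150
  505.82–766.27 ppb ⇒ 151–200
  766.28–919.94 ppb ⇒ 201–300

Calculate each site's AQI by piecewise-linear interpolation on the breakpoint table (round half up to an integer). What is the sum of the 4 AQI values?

Lahore: 439.05 ∈ [295.19, 505.81] ↔ index [101, 150].
101 + (439.05−295.19)·(150−101)/(505.81−295.19) = 101 + 143.86·49/210.62 ≈ 134.47, so AQI = 134.
Los Angeles 544.72: bracket 505.82–766.27 → index 151–200; slope 49/260.45, offset 38.90.
AQI = 151 + 49/260.45·38.90 ≈ 158.32 ⇒ 158.
Seoul: 449.35 lies in 295.19–505.81, so I_lo=101, I_hi=150, C_lo=295.19, C_hi=505.81.
(150−101)/(505.81−295.19) × (449.35−295.19) + 101 = 49/210.62 × 154.16 + 101 ≈ 136.86 → 137.
Santiago: 861.69 lies in 766.28–919.94, so I_lo=201, I_hi=300, C_lo=766.28, C_hi=919.94.
(300−201)/(919.94−766.28) × (861.69−766.28) + 201 = 99/153.66 × 95.41 + 201 ≈ 262.47 → 262.
AQIs: Lahore=134, Los Angeles=158, Seoul=137, Santiago=262. Sum = 134 + 158 + 137 + 262 = 691.

691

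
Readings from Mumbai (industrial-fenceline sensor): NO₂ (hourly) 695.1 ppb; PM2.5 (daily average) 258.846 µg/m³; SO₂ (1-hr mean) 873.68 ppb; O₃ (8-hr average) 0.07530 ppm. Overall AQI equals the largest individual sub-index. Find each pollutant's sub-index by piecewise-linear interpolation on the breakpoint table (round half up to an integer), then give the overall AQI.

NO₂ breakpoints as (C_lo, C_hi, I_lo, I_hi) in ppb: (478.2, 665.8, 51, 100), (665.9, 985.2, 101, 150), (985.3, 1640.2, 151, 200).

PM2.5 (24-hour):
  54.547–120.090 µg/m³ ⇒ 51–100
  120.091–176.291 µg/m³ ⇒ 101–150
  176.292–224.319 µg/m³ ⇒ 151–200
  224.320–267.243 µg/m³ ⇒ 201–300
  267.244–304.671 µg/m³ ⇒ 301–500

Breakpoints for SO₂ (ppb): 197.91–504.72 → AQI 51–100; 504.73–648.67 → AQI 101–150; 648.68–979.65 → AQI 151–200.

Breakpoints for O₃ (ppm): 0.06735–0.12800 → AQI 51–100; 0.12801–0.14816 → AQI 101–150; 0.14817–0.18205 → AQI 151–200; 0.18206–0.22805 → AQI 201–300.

281

NO₂: row 665.9–985.2 (AQI 101–150). (150−101)·(695.1−665.9)/(985.2−665.9) + 101 = 49·29.2/319.3 + 101 ≈ 105.48 → 105.
PM2.5: row 224.320–267.243 (AQI 201–300). (300−201)·(258.846−224.320)/(267.243−224.320) + 201 = 99·34.526/42.923 + 201 ≈ 280.63 → 281.
SO₂: row 648.68–979.65 (AQI 151–200). (200−151)·(873.68−648.68)/(979.65−648.68) + 151 = 49·225.00/330.97 + 151 ≈ 184.31 → 184.
O₃ 0.07530: bracket 0.06735–0.12800 → index 51–100; slope 49/0.06065, offset 0.00795.
AQI = 51 + 49/0.06065·0.00795 ≈ 57.42 ⇒ 57.
Sub-indices: NO₂→105, PM2.5→281, SO₂→184, O₃→57. Overall AQI = max = 281; dominant pollutant is PM2.5.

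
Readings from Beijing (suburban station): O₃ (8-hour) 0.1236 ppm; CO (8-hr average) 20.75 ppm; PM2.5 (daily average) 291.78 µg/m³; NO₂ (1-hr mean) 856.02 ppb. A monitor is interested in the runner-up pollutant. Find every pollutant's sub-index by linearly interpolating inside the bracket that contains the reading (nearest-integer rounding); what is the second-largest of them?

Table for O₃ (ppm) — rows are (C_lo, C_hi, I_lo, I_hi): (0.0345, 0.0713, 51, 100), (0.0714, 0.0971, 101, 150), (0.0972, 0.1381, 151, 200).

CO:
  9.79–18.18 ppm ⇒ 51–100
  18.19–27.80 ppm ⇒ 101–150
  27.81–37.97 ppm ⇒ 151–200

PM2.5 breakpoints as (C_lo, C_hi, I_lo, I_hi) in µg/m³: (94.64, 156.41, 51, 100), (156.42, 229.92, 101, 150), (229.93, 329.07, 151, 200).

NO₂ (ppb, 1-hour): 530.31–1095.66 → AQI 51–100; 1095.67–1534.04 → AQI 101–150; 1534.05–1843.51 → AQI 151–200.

182

O₃: 0.1236 lies in 0.0972–0.1381, so I_lo=151, I_hi=200, C_lo=0.0972, C_hi=0.1381.
(200−151)/(0.1381−0.0972) × (0.1236−0.0972) + 151 = 49/0.0409 × 0.0264 + 151 ≈ 182.63 → 183.
CO 20.75: bracket 18.19–27.80 → index 101–150; slope 49/9.61, offset 2.56.
AQI = 101 + 49/9.61·2.56 ≈ 114.05 ⇒ 114.
PM2.5 291.78: bracket 229.93–329.07 → index 151–200; slope 49/99.14, offset 61.85.
AQI = 151 + 49/99.14·61.85 ≈ 181.57 ⇒ 182.
NO₂: 856.02 ∈ [530.31, 1095.66] ↔ index [51, 100].
51 + (856.02−530.31)·(100−51)/(1095.66−530.31) = 51 + 325.71·49/565.35 ≈ 79.23, so AQI = 79.
Sub-indices: O₃→183, CO→114, PM2.5→182, NO₂→79. Ranked high→low: 183, 182, 114, 79. Second-highest sub-index = 182.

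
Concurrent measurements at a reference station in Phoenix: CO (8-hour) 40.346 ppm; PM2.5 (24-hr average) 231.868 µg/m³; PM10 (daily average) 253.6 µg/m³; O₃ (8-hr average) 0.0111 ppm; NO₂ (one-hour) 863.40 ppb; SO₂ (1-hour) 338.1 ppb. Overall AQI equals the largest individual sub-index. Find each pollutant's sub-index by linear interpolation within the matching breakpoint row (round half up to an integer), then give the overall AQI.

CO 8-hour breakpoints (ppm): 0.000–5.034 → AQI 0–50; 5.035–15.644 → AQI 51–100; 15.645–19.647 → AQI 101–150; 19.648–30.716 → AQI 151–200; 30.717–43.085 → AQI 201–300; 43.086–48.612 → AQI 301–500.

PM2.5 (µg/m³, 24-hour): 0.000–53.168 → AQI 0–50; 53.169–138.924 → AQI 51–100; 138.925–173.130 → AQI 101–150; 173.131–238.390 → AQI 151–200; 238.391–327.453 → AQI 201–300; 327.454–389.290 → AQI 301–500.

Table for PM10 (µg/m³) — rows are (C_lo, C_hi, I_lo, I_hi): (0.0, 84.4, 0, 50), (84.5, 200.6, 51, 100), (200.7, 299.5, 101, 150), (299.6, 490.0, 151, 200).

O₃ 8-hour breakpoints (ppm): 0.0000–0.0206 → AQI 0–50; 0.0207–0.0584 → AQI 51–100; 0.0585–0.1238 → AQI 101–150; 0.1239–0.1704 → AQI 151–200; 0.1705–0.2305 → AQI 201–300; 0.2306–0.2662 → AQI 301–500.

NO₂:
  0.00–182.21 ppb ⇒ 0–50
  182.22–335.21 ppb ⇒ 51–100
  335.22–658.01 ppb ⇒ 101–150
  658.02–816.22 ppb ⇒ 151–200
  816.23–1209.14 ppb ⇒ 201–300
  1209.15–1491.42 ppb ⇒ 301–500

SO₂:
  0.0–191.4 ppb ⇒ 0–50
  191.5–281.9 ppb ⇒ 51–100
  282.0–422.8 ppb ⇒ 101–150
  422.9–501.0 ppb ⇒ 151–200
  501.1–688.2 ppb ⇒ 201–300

CO 40.346: bracket 30.717–43.085 → index 201–300; slope 99/12.368, offset 9.629.
AQI = 201 + 99/12.368·9.629 ≈ 278.08 ⇒ 278.
PM2.5 231.868: bracket 173.131–238.390 → index 151–200; slope 49/65.259, offset 58.737.
AQI = 151 + 49/65.259·58.737 ≈ 195.10 ⇒ 195.
PM10 253.6: bracket 200.7–299.5 → index 101–150; slope 49/98.8, offset 52.9.
AQI = 101 + 49/98.8·52.9 ≈ 127.24 ⇒ 127.
O₃: 0.0111 ∈ [0.0000, 0.0206] ↔ index [0, 50].
0 + (0.0111−0.0000)·(50−0)/(0.0206−0.0000) = 0 + 0.0111·50/0.0206 ≈ 26.94, so AQI = 27.
NO₂: 863.40 ∈ [816.23, 1209.14] ↔ index [201, 300].
201 + (863.40−816.23)·(300−201)/(1209.14−816.23) = 201 + 47.17·99/392.91 ≈ 212.89, so AQI = 213.
SO₂: row 282.0–422.8 (AQI 101–150). (150−101)·(338.1−282.0)/(422.8−282.0) + 101 = 49·56.1/140.8 + 101 ≈ 120.52 → 121.
Sub-indices: CO→278, PM2.5→195, PM10→127, O₃→27, NO₂→213, SO₂→121. Overall AQI = max = 278; dominant pollutant is CO.
AQI 278: Very Unhealthy.

278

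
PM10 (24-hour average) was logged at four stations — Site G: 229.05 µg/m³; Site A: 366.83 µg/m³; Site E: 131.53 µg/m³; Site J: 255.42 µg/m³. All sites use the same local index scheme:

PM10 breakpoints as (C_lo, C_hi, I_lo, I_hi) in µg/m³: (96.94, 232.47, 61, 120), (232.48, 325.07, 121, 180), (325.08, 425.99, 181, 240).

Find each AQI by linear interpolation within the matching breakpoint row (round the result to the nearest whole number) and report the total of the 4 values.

536

Site G 229.05: bracket 96.94–232.47 → index 61–120; slope 59/135.53, offset 132.11.
AQI = 61 + 59/135.53·132.11 ≈ 118.51 ⇒ 119.
Site A: row 325.08–425.99 (AQI 181–240). (240−181)·(366.83−325.08)/(425.99−325.08) + 181 = 59·41.75/100.91 + 181 ≈ 205.41 → 205.
Site E: 131.53 lies in 96.94–232.47, so I_lo=61, I_hi=120, C_lo=96.94, C_hi=232.47.
(120−61)/(232.47−96.94) × (131.53−96.94) + 61 = 59/135.53 × 34.59 + 61 ≈ 76.06 → 76.
Site J: row 232.48–325.07 (AQI 121–180). (180−121)·(255.42−232.48)/(325.07−232.48) + 121 = 59·22.94/92.59 + 121 ≈ 135.62 → 136.
AQIs: Site G=119, Site A=205, Site E=76, Site J=136. Sum = 119 + 205 + 76 + 136 = 536.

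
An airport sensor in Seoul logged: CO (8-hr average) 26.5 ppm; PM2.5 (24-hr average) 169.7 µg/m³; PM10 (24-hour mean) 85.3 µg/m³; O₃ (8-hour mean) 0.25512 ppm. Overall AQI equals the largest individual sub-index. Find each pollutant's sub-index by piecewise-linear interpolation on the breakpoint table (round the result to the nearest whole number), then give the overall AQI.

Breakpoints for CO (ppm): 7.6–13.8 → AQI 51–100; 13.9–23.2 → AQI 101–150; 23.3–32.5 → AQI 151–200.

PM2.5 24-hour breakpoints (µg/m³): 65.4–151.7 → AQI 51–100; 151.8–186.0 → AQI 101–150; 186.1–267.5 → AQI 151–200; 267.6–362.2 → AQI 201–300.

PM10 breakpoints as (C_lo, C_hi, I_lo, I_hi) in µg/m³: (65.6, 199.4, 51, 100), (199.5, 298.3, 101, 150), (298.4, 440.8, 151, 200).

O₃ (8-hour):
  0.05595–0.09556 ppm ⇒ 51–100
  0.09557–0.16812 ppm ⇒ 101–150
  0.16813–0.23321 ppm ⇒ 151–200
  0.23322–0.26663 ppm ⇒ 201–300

CO: row 23.3–32.5 (AQI 151–200). (200−151)·(26.5−23.3)/(32.5−23.3) + 151 = 49·3.2/9.2 + 151 ≈ 168.04 → 168.
PM2.5: 169.7 lies in 151.8–186.0, so I_lo=101, I_hi=150, C_lo=151.8, C_hi=186.0.
(150−101)/(186.0−151.8) × (169.7−151.8) + 101 = 49/34.2 × 17.9 + 101 ≈ 126.65 → 127.
PM10 85.3: bracket 65.6–199.4 → index 51–100; slope 49/133.8, offset 19.7.
AQI = 51 + 49/133.8·19.7 ≈ 58.21 ⇒ 58.
O₃: 0.25512 ∈ [0.23322, 0.26663] ↔ index [201, 300].
201 + (0.25512−0.23322)·(300−201)/(0.26663−0.23322) = 201 + 0.02190·99/0.03341 ≈ 265.89, so AQI = 266.
Sub-indices: CO→168, PM2.5→127, PM10→58, O₃→266. Overall AQI = max = 266; dominant pollutant is O₃.

266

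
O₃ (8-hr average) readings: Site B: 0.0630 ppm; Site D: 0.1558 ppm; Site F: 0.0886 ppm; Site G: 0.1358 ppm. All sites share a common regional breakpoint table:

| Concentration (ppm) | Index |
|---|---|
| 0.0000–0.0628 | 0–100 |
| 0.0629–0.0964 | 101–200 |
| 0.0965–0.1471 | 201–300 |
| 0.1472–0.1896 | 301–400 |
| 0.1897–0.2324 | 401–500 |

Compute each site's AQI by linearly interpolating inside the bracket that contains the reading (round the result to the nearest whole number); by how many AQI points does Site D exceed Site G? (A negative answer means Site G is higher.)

43

Site B: row 0.0629–0.0964 (AQI 101–200). (200−101)·(0.0630−0.0629)/(0.0964−0.0629) + 101 = 99·0.0001/0.0335 + 101 ≈ 101.30 → 101.
Site D: 0.1558 lies in 0.1472–0.1896, so I_lo=301, I_hi=400, C_lo=0.1472, C_hi=0.1896.
(400−301)/(0.1896−0.1472) × (0.1558−0.1472) + 301 = 99/0.0424 × 0.0086 + 301 ≈ 321.08 → 321.
Site F: row 0.0629–0.0964 (AQI 101–200). (200−101)·(0.0886−0.0629)/(0.0964−0.0629) + 101 = 99·0.0257/0.0335 + 101 ≈ 176.95 → 177.
Site G: 0.1358 ∈ [0.0965, 0.1471] ↔ index [201, 300].
201 + (0.1358−0.0965)·(300−201)/(0.1471−0.0965) = 201 + 0.0393·99/0.0506 ≈ 277.89, so AQI = 278.
AQIs: Site B=101, Site D=321, Site F=177, Site G=278. Site D (321) − Site G (278) = 43.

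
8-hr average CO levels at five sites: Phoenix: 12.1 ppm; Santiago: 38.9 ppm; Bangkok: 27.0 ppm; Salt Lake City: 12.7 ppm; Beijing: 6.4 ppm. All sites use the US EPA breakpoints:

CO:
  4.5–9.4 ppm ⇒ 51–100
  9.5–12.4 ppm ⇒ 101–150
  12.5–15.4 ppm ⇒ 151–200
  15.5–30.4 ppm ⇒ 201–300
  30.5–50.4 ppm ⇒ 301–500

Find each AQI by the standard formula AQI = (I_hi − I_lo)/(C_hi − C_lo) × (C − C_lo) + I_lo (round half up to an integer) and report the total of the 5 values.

1031

Phoenix: 12.1 lies in 9.5–12.4, so I_lo=101, I_hi=150, C_lo=9.5, C_hi=12.4.
(150−101)/(12.4−9.5) × (12.1−9.5) + 101 = 49/2.9 × 2.6 + 101 ≈ 144.93 → 145.
Santiago: row 30.5–50.4 (AQI 301–500). (500−301)·(38.9−30.5)/(50.4−30.5) + 301 = 199·8.4/19.9 + 301 ≈ 385.00 → 385.
Bangkok 27.0: bracket 15.5–30.4 → index 201–300; slope 99/14.9, offset 11.5.
AQI = 201 + 99/14.9·11.5 ≈ 277.41 ⇒ 277.
Salt Lake City 12.7: bracket 12.5–15.4 → index 151–200; slope 49/2.9, offset 0.2.
AQI = 151 + 49/2.9·0.2 ≈ 154.38 ⇒ 154.
Beijing 6.4: bracket 4.5–9.4 → index 51–100; slope 49/4.9, offset 1.9.
AQI = 51 + 49/4.9·1.9 ≈ 70.00 ⇒ 70.
AQIs: Phoenix=145, Santiago=385, Bangkok=277, Salt Lake City=154, Beijing=70. Sum = 145 + 385 + 277 + 154 + 70 = 1031.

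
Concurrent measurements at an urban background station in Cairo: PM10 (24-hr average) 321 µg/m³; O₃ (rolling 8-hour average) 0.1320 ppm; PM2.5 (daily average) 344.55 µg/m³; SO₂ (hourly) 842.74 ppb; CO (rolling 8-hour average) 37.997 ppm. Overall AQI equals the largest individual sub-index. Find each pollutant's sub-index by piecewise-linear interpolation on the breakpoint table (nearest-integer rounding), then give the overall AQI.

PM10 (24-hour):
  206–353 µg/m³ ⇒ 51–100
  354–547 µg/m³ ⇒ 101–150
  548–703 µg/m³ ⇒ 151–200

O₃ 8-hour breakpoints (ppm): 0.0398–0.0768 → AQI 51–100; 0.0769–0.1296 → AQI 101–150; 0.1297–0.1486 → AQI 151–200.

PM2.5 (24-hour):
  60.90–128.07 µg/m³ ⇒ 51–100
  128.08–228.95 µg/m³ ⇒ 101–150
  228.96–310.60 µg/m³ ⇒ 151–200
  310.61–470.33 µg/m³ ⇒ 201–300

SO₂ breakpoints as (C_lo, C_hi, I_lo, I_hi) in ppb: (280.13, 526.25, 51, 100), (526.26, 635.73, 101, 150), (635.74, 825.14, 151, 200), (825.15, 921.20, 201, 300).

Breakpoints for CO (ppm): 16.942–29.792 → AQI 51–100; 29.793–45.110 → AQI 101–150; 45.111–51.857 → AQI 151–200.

222

PM10 321: bracket 206–353 → index 51–100; slope 49/147, offset 115.
AQI = 51 + 49/147·115 ≈ 89.33 ⇒ 89.
O₃ 0.1320: bracket 0.1297–0.1486 → index 151–200; slope 49/0.0189, offset 0.0023.
AQI = 151 + 49/0.0189·0.0023 ≈ 156.96 ⇒ 157.
PM2.5: 344.55 lies in 310.61–470.33, so I_lo=201, I_hi=300, C_lo=310.61, C_hi=470.33.
(300−201)/(470.33−310.61) × (344.55−310.61) + 201 = 99/159.72 × 33.94 + 201 ≈ 222.04 → 222.
SO₂: 842.74 lies in 825.15–921.20, so I_lo=201, I_hi=300, C_lo=825.15, C_hi=921.20.
(300−201)/(921.20−825.15) × (842.74−825.15) + 201 = 99/96.05 × 17.59 + 201 ≈ 219.13 → 219.
CO 37.997: bracket 29.793–45.110 → index 101–150; slope 49/15.317, offset 8.204.
AQI = 101 + 49/15.317·8.204 ≈ 127.25 ⇒ 127.
Sub-indices: PM10→89, O₃→157, PM2.5→222, SO₂→219, CO→127. Overall AQI = max = 222; dominant pollutant is PM2.5.
AQI 222: Very Unhealthy.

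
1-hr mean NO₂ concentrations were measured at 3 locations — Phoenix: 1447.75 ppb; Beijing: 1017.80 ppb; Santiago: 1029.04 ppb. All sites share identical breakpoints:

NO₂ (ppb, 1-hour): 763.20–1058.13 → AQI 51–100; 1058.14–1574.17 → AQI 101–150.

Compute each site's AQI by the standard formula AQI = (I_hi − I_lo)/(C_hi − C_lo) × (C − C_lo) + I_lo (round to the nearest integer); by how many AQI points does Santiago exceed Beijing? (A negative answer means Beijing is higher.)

Phoenix: 1447.75 lies in 1058.14–1574.17, so I_lo=101, I_hi=150, C_lo=1058.14, C_hi=1574.17.
(150−101)/(1574.17−1058.14) × (1447.75−1058.14) + 101 = 49/516.03 × 389.61 + 101 ≈ 138.00 → 138.
Beijing 1017.80: bracket 763.20–1058.13 → index 51–100; slope 49/294.93, offset 254.60.
AQI = 51 + 49/294.93·254.60 ≈ 93.30 ⇒ 93.
Santiago: row 763.20–1058.13 (AQI 51–100). (100−51)·(1029.04−763.20)/(1058.13−763.20) + 51 = 49·265.84/294.93 + 51 ≈ 95.17 → 95.
AQIs: Phoenix=138, Beijing=93, Santiago=95. Santiago (95) − Beijing (93) = 2.

2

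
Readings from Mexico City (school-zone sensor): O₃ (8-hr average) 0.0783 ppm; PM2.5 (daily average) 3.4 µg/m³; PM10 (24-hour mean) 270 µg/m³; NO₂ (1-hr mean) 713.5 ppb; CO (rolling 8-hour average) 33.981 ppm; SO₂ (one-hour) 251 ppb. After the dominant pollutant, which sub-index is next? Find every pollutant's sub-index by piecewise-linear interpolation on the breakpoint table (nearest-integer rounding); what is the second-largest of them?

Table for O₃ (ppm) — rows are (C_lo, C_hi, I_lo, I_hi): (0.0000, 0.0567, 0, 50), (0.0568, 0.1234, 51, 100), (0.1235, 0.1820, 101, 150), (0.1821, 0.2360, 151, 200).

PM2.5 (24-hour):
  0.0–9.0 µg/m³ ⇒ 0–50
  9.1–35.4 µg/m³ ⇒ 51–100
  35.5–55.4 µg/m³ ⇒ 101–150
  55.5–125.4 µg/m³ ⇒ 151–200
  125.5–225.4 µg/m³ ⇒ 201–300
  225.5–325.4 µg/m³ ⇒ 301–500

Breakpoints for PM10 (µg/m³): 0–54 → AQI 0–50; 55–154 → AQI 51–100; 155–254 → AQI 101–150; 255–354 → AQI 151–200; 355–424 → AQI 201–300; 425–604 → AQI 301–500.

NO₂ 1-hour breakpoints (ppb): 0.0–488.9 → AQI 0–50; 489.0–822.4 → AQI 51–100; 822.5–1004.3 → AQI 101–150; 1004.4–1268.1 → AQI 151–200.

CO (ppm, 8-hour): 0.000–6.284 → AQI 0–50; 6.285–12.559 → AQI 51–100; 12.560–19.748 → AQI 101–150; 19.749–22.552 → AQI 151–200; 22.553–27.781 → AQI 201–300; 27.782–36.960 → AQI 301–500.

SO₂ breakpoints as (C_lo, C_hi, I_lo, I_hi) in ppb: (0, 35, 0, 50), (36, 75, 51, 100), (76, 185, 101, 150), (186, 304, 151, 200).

O₃: 0.0783 lies in 0.0568–0.1234, so I_lo=51, I_hi=100, C_lo=0.0568, C_hi=0.1234.
(100−51)/(0.1234−0.0568) × (0.0783−0.0568) + 51 = 49/0.0666 × 0.0215 + 51 ≈ 66.82 → 67.
PM2.5: row 0.0–9.0 (AQI 0–50). (50−0)·(3.4−0.0)/(9.0−0.0) + 0 = 50·3.4/9.0 + 0 ≈ 18.89 → 19.
PM10 270: bracket 255–354 → index 151–200; slope 49/99, offset 15.
AQI = 151 + 49/99·15 ≈ 158.42 ⇒ 158.
NO₂: row 489.0–822.4 (AQI 51–100). (100−51)·(713.5−489.0)/(822.4−489.0) + 51 = 49·224.5/333.4 + 51 ≈ 83.99 → 84.
CO: row 27.782–36.960 (AQI 301–500). (500−301)·(33.981−27.782)/(36.960−27.782) + 301 = 199·6.199/9.178 + 301 ≈ 435.41 → 435.
SO₂: row 186–304 (AQI 151–200). (200−151)·(251−186)/(304−186) + 151 = 49·65/118 + 151 ≈ 177.99 → 178.
Sub-indices: O₃→67, PM2.5→19, PM10→158, NO₂→84, CO→435, SO₂→178. Ranked high→low: 435, 178, 158, 84, 67, 19. Second-highest sub-index = 178.

178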